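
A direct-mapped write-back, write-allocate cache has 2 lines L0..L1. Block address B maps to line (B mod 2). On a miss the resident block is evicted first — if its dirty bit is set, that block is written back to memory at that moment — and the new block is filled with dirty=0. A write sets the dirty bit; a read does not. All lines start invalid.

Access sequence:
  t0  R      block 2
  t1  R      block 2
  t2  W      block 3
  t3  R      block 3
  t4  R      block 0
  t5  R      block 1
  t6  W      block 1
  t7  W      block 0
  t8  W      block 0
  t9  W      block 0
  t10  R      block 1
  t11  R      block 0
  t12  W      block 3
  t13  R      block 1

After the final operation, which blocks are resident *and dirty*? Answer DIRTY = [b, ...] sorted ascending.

DIRTY = [0]

0: R B2 → L0 miss [-]
1: R B2 → L0 hit [-]
2: W B3 → L1 miss [D]
3: R B3 → L1 hit [D]
4: R B0 → L0 miss [-]
5: R B1 → L1 miss wb→B3 [-]
6: W B1 → L1 hit [D]
7: W B0 → L0 hit [D]
8: W B0 → L0 hit [D]
9: W B0 → L0 hit [D]
10: R B1 → L1 hit [D]
11: R B0 → L0 hit [D]
12: W B3 → L1 miss wb→B1 [D]
13: R B1 → L1 miss wb→B3 [-]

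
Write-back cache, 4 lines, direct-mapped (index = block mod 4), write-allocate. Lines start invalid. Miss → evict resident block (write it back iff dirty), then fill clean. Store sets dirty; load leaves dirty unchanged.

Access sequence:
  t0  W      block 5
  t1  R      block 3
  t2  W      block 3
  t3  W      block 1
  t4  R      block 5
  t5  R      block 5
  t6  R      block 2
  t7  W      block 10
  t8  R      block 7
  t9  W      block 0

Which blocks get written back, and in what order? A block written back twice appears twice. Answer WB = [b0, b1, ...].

WB = [5, 1, 3]

  0 | W B5 → L1 miss [D]
  1 | R B3 → L3 miss [-]
  2 | W B3 → L3 hit [D]
  3 | W B1 → L1 miss wb→B5 [D]
  4 | R B5 → L1 miss wb→B1 [-]
  5 | R B5 → L1 hit [-]
  6 | R B2 → L2 miss [-]
  7 | W B10 → L2 miss [D]
  8 | R B7 → L3 miss wb→B3 [-]
  9 | W B0 → L0 miss [D]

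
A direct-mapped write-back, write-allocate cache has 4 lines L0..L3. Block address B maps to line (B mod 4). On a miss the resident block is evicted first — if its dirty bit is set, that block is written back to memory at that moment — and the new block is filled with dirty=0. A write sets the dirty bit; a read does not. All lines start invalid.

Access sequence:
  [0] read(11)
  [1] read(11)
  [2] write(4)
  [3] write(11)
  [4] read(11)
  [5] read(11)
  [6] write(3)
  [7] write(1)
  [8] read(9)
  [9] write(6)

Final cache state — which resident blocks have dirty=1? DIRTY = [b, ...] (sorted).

0: R B11 → L3 miss [-]
1: R B11 → L3 hit [-]
2: W B4 → L0 miss [D]
3: W B11 → L3 hit [D]
4: R B11 → L3 hit [D]
5: R B11 → L3 hit [D]
6: W B3 → L3 miss wb→B11 [D]
7: W B1 → L1 miss [D]
8: R B9 → L1 miss wb→B1 [-]
9: W B6 → L2 miss [D]

DIRTY = [3, 4, 6]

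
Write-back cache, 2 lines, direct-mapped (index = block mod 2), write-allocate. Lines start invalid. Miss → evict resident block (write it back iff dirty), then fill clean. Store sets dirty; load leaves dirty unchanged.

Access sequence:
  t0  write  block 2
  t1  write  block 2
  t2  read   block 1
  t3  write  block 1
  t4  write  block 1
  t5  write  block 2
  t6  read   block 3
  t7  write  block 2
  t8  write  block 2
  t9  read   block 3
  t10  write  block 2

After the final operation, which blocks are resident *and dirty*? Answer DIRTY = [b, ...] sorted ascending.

0: W B2 -> L0 miss  d=D]
1: W B2 -> L0 hit  d=D]
2: R B1 -> L1 miss  d=-]
3: W B1 -> L1 hit  d=D]
4: W B1 -> L1 hit  d=D]
5: W B2 -> L0 hit  d=D]
6: R B3 -> L1 miss wb->B1  d=-]
7: W B2 -> L0 hit  d=D]
8: W B2 -> L0 hit  d=D]
9: R B3 -> L1 hit  d=-]
10: W B2 -> L0 hit  d=D]

DIRTY = [2]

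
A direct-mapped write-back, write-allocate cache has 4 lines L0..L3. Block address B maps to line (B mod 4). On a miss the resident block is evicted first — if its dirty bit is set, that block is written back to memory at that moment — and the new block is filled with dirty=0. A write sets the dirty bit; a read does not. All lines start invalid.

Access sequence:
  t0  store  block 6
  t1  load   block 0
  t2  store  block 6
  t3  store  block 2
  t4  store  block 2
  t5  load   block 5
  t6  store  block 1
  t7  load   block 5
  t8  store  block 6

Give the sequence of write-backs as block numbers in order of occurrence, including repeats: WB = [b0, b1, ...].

  0 | W B6 → L2 miss [D]
  1 | R B0 → L0 miss [-]
  2 | W B6 → L2 hit [D]
  3 | W B2 → L2 miss wb→B6 [D]
  4 | W B2 → L2 hit [D]
  5 | R B5 → L1 miss [-]
  6 | W B1 → L1 miss [D]
  7 | R B5 → L1 miss wb→B1 [-]
  8 | W B6 → L2 miss wb→B2 [D]

WB = [6, 1, 2]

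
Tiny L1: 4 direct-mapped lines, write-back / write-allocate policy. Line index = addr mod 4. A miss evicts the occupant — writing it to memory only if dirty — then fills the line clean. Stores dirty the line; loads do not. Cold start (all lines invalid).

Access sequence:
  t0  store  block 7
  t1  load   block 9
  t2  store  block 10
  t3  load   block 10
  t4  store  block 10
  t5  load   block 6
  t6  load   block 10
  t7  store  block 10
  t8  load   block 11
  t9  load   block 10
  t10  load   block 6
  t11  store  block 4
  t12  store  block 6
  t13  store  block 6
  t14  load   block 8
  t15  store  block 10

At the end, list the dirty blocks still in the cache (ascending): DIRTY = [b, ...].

DIRTY = [10]

  0 | W B7 → L3 miss [D]
  1 | R B9 → L1 miss [-]
  2 | W B10 → L2 miss [D]
  3 | R B10 → L2 hit [D]
  4 | W B10 → L2 hit [D]
  5 | R B6 → L2 miss wb→B10 [-]
  6 | R B10 → L2 miss [-]
  7 | W B10 → L2 hit [D]
  8 | R B11 → L3 miss wb→B7 [-]
  9 | R B10 → L2 hit [D]
  10 | R B6 → L2 miss wb→B10 [-]
  11 | W B4 → L0 miss [D]
  12 | W B6 → L2 hit [D]
  13 | W B6 → L2 hit [D]
  14 | R B8 → L0 miss wb→B4 [-]
  15 | W B10 → L2 miss wb→B6 [D]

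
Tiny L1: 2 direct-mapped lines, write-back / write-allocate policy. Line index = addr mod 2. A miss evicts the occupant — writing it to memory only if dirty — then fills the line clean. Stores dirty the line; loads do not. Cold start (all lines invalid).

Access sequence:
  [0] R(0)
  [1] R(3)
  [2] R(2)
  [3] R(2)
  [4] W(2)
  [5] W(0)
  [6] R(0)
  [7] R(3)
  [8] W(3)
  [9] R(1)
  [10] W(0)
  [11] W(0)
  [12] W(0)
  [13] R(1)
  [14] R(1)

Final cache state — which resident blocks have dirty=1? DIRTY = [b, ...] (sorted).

DIRTY = [0]

  0 | R B0 → L0 miss [-]
  1 | R B3 → L1 miss [-]
  2 | R B2 → L0 miss [-]
  3 | R B2 → L0 hit [-]
  4 | W B2 → L0 hit [D]
  5 | W B0 → L0 miss wb→B2 [D]
  6 | R B0 → L0 hit [D]
  7 | R B3 → L1 hit [-]
  8 | W B3 → L1 hit [D]
  9 | R B1 → L1 miss wb→B3 [-]
  10 | W B0 → L0 hit [D]
  11 | W B0 → L0 hit [D]
  12 | W B0 → L0 hit [D]
  13 | R B1 → L1 hit [-]
  14 | R B1 → L1 hit [-]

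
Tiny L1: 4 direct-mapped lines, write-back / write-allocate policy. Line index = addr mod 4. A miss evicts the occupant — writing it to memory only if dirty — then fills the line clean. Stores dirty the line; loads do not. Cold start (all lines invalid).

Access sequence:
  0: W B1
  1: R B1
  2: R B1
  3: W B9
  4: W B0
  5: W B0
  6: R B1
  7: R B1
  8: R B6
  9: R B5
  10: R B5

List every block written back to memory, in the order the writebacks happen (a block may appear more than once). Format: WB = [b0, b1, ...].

0: W B1 → L1 miss [D]
1: R B1 → L1 hit [D]
2: R B1 → L1 hit [D]
3: W B9 → L1 miss wb→B1 [D]
4: W B0 → L0 miss [D]
5: W B0 → L0 hit [D]
6: R B1 → L1 miss wb→B9 [-]
7: R B1 → L1 hit [-]
8: R B6 → L2 miss [-]
9: R B5 → L1 miss [-]
10: R B5 → L1 hit [-]

WB = [1, 9]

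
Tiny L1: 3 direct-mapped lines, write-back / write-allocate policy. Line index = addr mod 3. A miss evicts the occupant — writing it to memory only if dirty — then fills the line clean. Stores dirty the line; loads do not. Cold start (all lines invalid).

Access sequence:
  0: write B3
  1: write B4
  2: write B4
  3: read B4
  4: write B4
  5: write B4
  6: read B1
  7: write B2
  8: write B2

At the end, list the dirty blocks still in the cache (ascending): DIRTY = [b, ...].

0: W B3 -> L0 miss  d=D]
1: W B4 -> L1 miss  d=D]
2: W B4 -> L1 hit  d=D]
3: R B4 -> L1 hit  d=D]
4: W B4 -> L1 hit  d=D]
5: W B4 -> L1 hit  d=D]
6: R B1 -> L1 miss wb->B4  d=-]
7: W B2 -> L2 miss  d=D]
8: W B2 -> L2 hit  d=D]

DIRTY = [2, 3]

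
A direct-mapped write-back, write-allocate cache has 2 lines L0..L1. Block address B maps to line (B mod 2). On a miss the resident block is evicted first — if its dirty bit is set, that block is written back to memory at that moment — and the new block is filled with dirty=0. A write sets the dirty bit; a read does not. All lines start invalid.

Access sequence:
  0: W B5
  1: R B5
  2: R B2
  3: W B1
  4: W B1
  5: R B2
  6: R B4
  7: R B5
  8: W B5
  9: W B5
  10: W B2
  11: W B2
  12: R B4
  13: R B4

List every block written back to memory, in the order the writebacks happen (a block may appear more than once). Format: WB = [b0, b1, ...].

WB = [5, 1, 2]

0: W B5 -> L1 miss  d=D]
1: R B5 -> L1 hit  d=D]
2: R B2 -> L0 miss  d=-]
3: W B1 -> L1 miss wb->B5  d=D]
4: W B1 -> L1 hit  d=D]
5: R B2 -> L0 hit  d=-]
6: R B4 -> L0 miss  d=-]
7: R B5 -> L1 miss wb->B1  d=-]
8: W B5 -> L1 hit  d=D]
9: W B5 -> L1 hit  d=D]
10: W B2 -> L0 miss  d=D]
11: W B2 -> L0 hit  d=D]
12: R B4 -> L0 miss wb->B2  d=-]
13: R B4 -> L0 hit  d=-]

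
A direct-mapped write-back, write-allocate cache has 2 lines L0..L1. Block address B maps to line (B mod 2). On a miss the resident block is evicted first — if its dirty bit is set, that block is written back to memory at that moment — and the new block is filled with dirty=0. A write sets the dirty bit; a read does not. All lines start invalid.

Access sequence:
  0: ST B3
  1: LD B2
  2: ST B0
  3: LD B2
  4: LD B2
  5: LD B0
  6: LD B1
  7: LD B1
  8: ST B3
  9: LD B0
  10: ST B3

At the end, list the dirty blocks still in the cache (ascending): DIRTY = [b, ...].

0: W B3 -> L1 miss  d=D]
1: R B2 -> L0 miss  d=-]
2: W B0 -> L0 miss  d=D]
3: R B2 -> L0 miss wb->B0  d=-]
4: R B2 -> L0 hit  d=-]
5: R B0 -> L0 miss  d=-]
6: R B1 -> L1 miss wb->B3  d=-]
7: R B1 -> L1 hit  d=-]
8: W B3 -> L1 miss  d=D]
9: R B0 -> L0 hit  d=-]
10: W B3 -> L1 hit  d=D]

DIRTY = [3]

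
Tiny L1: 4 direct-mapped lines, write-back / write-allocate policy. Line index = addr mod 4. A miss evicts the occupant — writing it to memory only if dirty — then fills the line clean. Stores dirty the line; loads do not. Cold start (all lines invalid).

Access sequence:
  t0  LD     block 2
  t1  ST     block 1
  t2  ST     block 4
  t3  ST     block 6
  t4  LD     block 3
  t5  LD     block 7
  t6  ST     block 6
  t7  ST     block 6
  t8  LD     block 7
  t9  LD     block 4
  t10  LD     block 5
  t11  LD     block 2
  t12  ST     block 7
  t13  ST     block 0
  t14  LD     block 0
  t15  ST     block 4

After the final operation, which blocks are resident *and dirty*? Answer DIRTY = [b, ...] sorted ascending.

DIRTY = [4, 7]

0: R B2 → L2 miss [-]
1: W B1 → L1 miss [D]
2: W B4 → L0 miss [D]
3: W B6 → L2 miss [D]
4: R B3 → L3 miss [-]
5: R B7 → L3 miss [-]
6: W B6 → L2 hit [D]
7: W B6 → L2 hit [D]
8: R B7 → L3 hit [-]
9: R B4 → L0 hit [D]
10: R B5 → L1 miss wb→B1 [-]
11: R B2 → L2 miss wb→B6 [-]
12: W B7 → L3 hit [D]
13: W B0 → L0 miss wb→B4 [D]
14: R B0 → L0 hit [D]
15: W B4 → L0 miss wb→B0 [D]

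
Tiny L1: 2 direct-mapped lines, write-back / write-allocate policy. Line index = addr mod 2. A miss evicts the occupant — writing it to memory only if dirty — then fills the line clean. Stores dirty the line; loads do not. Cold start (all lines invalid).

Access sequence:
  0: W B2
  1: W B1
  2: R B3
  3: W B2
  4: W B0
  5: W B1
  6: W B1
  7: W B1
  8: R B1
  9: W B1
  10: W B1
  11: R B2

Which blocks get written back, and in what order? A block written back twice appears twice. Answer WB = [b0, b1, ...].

0: W B2 → L0 miss [D]
1: W B1 → L1 miss [D]
2: R B3 → L1 miss wb→B1 [-]
3: W B2 → L0 hit [D]
4: W B0 → L0 miss wb→B2 [D]
5: W B1 → L1 miss [D]
6: W B1 → L1 hit [D]
7: W B1 → L1 hit [D]
8: R B1 → L1 hit [D]
9: W B1 → L1 hit [D]
10: W B1 → L1 hit [D]
11: R B2 → L0 miss wb→B0 [-]

WB = [1, 2, 0]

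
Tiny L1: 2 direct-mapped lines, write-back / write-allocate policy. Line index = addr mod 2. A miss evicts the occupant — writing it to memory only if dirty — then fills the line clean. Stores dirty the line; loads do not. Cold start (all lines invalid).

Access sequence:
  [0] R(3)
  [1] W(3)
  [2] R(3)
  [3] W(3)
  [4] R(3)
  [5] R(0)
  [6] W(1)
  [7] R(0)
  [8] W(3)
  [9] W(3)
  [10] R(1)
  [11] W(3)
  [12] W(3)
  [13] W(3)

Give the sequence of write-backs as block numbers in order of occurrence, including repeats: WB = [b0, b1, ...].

0: R B3 → L1 miss [-]
1: W B3 → L1 hit [D]
2: R B3 → L1 hit [D]
3: W B3 → L1 hit [D]
4: R B3 → L1 hit [D]
5: R B0 → L0 miss [-]
6: W B1 → L1 miss wb→B3 [D]
7: R B0 → L0 hit [-]
8: W B3 → L1 miss wb→B1 [D]
9: W B3 → L1 hit [D]
10: R B1 → L1 miss wb→B3 [-]
11: W B3 → L1 miss [D]
12: W B3 → L1 hit [D]
13: W B3 → L1 hit [D]

WB = [3, 1, 3]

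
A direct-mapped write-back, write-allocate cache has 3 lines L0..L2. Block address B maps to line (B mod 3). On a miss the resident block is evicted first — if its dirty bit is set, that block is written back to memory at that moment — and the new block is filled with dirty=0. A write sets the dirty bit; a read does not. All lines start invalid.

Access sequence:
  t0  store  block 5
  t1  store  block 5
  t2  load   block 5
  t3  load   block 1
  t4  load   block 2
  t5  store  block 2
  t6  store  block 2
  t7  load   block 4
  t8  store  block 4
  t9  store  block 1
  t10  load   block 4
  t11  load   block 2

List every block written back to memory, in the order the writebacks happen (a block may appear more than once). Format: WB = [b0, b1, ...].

0: W B5 -> L2 miss  d=D]
1: W B5 -> L2 hit  d=D]
2: R B5 -> L2 hit  d=D]
3: R B1 -> L1 miss  d=-]
4: R B2 -> L2 miss wb->B5  d=-]
5: W B2 -> L2 hit  d=D]
6: W B2 -> L2 hit  d=D]
7: R B4 -> L1 miss  d=-]
8: W B4 -> L1 hit  d=D]
9: W B1 -> L1 miss wb->B4  d=D]
10: R B4 -> L1 miss wb->B1  d=-]
11: R B2 -> L2 hit  d=D]

WB = [5, 4, 1]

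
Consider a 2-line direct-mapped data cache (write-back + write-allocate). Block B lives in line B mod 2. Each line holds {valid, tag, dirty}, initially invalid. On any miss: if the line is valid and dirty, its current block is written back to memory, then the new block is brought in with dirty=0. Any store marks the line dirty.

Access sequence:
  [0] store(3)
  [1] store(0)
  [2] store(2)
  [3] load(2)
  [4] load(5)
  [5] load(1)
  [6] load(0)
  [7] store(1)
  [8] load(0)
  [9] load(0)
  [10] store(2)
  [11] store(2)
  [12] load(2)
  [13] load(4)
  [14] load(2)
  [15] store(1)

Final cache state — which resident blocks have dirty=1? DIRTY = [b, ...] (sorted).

DIRTY = [1]

0: W B3 → L1 miss [D]
1: W B0 → L0 miss [D]
2: W B2 → L0 miss wb→B0 [D]
3: R B2 → L0 hit [D]
4: R B5 → L1 miss wb→B3 [-]
5: R B1 → L1 miss [-]
6: R B0 → L0 miss wb→B2 [-]
7: W B1 → L1 hit [D]
8: R B0 → L0 hit [-]
9: R B0 → L0 hit [-]
10: W B2 → L0 miss [D]
11: W B2 → L0 hit [D]
12: R B2 → L0 hit [D]
13: R B4 → L0 miss wb→B2 [-]
14: R B2 → L0 miss [-]
15: W B1 → L1 hit [D]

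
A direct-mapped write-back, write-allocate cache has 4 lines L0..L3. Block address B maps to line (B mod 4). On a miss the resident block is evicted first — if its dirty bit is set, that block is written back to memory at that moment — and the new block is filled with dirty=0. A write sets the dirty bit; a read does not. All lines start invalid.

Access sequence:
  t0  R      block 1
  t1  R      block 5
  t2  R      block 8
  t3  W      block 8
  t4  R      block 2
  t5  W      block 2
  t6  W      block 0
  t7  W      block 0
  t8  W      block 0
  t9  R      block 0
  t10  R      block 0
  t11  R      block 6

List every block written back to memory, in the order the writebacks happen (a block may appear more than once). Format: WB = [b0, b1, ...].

  0 | R B1 → L1 miss [-]
  1 | R B5 → L1 miss [-]
  2 | R B8 → L0 miss [-]
  3 | W B8 → L0 hit [D]
  4 | R B2 → L2 miss [-]
  5 | W B2 → L2 hit [D]
  6 | W B0 → L0 miss wb→B8 [D]
  7 | W B0 → L0 hit [D]
  8 | W B0 → L0 hit [D]
  9 | R B0 → L0 hit [D]
  10 | R B0 → L0 hit [D]
  11 | R B6 → L2 miss wb→B2 [-]

WB = [8, 2]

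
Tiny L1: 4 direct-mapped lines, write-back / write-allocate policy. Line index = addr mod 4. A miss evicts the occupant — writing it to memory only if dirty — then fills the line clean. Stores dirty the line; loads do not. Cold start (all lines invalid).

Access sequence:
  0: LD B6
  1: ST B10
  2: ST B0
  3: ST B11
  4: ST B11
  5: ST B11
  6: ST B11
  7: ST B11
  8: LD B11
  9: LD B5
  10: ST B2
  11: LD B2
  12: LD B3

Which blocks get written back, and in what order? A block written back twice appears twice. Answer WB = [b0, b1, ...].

WB = [10, 11]

0: R B6 → L2 miss [-]
1: W B10 → L2 miss [D]
2: W B0 → L0 miss [D]
3: W B11 → L3 miss [D]
4: W B11 → L3 hit [D]
5: W B11 → L3 hit [D]
6: W B11 → L3 hit [D]
7: W B11 → L3 hit [D]
8: R B11 → L3 hit [D]
9: R B5 → L1 miss [-]
10: W B2 → L2 miss wb→B10 [D]
11: R B2 → L2 hit [D]
12: R B3 → L3 miss wb→B11 [-]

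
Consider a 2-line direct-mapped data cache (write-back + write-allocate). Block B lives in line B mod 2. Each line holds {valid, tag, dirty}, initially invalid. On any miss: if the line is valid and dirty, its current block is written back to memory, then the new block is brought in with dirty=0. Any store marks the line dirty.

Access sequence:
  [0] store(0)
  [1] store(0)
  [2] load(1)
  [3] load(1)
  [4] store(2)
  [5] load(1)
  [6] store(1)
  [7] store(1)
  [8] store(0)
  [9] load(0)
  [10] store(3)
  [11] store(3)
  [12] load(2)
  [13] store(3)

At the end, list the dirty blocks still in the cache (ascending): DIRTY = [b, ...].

DIRTY = [3]

0: W B0 -> L0 miss  d=D]
1: W B0 -> L0 hit  d=D]
2: R B1 -> L1 miss  d=-]
3: R B1 -> L1 hit  d=-]
4: W B2 -> L0 miss wb->B0  d=D]
5: R B1 -> L1 hit  d=-]
6: W B1 -> L1 hit  d=D]
7: W B1 -> L1 hit  d=D]
8: W B0 -> L0 miss wb->B2  d=D]
9: R B0 -> L0 hit  d=D]
10: W B3 -> L1 miss wb->B1  d=D]
11: W B3 -> L1 hit  d=D]
12: R B2 -> L0 miss wb->B0  d=-]
13: W B3 -> L1 hit  d=D]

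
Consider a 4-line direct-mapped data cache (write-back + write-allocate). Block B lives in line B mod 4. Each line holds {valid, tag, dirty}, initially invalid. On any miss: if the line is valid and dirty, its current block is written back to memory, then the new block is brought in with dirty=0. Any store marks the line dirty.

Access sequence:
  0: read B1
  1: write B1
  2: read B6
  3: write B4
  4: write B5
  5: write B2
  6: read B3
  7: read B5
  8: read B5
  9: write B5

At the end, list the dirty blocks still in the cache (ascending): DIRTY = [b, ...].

0: R B1 -> L1 miss  d=-]
1: W B1 -> L1 hit  d=D]
2: R B6 -> L2 miss  d=-]
3: W B4 -> L0 miss  d=D]
4: W B5 -> L1 miss wb->B1  d=D]
5: W B2 -> L2 miss  d=D]
6: R B3 -> L3 miss  d=-]
7: R B5 -> L1 hit  d=D]
8: R B5 -> L1 hit  d=D]
9: W B5 -> L1 hit  d=D]

DIRTY = [2, 4, 5]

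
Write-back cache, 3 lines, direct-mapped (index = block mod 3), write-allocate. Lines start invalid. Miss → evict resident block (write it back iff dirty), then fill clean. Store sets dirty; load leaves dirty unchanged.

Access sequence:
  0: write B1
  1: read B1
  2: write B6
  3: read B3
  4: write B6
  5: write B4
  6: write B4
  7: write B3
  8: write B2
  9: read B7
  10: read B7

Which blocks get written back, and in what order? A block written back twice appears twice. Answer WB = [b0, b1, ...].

0: W B1 → L1 miss [D]
1: R B1 → L1 hit [D]
2: W B6 → L0 miss [D]
3: R B3 → L0 miss wb→B6 [-]
4: W B6 → L0 miss [D]
5: W B4 → L1 miss wb→B1 [D]
6: W B4 → L1 hit [D]
7: W B3 → L0 miss wb→B6 [D]
8: W B2 → L2 miss [D]
9: R B7 → L1 miss wb→B4 [-]
10: R B7 → L1 hit [-]

WB = [6, 1, 6, 4]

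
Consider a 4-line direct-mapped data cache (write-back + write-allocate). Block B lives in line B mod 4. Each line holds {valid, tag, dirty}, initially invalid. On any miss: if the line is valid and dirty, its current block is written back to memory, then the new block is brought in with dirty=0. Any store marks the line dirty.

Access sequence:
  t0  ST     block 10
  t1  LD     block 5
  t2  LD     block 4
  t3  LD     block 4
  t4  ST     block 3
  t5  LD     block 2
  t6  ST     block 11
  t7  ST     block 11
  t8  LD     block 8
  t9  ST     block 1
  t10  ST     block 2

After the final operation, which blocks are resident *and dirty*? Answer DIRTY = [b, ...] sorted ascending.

DIRTY = [1, 2, 11]

  0 | W B10 → L2 miss [D]
  1 | R B5 → L1 miss [-]
  2 | R B4 → L0 miss [-]
  3 | R B4 → L0 hit [-]
  4 | W B3 → L3 miss [D]
  5 | R B2 → L2 miss wb→B10 [-]
  6 | W B11 → L3 miss wb→B3 [D]
  7 | W B11 → L3 hit [D]
  8 | R B8 → L0 miss [-]
  9 | W B1 → L1 miss [D]
  10 | W B2 → L2 hit [D]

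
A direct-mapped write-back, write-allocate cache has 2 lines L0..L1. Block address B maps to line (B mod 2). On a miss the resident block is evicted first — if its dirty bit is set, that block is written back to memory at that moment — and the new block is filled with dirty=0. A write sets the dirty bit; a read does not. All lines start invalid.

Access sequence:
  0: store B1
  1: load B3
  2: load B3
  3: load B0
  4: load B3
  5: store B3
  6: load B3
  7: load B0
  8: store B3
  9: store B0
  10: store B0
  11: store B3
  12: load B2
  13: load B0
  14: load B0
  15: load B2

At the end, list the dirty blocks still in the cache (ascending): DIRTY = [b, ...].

0: W B1 → L1 miss [D]
1: R B3 → L1 miss wb→B1 [-]
2: R B3 → L1 hit [-]
3: R B0 → L0 miss [-]
4: R B3 → L1 hit [-]
5: W B3 → L1 hit [D]
6: R B3 → L1 hit [D]
7: R B0 → L0 hit [-]
8: W B3 → L1 hit [D]
9: W B0 → L0 hit [D]
10: W B0 → L0 hit [D]
11: W B3 → L1 hit [D]
12: R B2 → L0 miss wb→B0 [-]
13: R B0 → L0 miss [-]
14: R B0 → L0 hit [-]
15: R B2 → L0 miss [-]

DIRTY = [3]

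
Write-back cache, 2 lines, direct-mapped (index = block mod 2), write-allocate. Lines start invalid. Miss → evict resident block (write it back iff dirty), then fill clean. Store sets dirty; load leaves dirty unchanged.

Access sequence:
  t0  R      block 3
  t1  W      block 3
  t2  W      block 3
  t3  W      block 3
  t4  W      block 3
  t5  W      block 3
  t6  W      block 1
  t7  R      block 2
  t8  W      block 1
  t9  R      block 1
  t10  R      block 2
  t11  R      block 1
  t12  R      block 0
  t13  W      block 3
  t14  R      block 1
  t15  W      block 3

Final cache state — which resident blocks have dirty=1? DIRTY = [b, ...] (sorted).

0: R B3 -> L1 miss  d=-]
1: W B3 -> L1 hit  d=D]
2: W B3 -> L1 hit  d=D]
3: W B3 -> L1 hit  d=D]
4: W B3 -> L1 hit  d=D]
5: W B3 -> L1 hit  d=D]
6: W B1 -> L1 miss wb->B3  d=D]
7: R B2 -> L0 miss  d=-]
8: W B1 -> L1 hit  d=D]
9: R B1 -> L1 hit  d=D]
10: R B2 -> L0 hit  d=-]
11: R B1 -> L1 hit  d=D]
12: R B0 -> L0 miss  d=-]
13: W B3 -> L1 miss wb->B1  d=D]
14: R B1 -> L1 miss wb->B3  d=-]
15: W B3 -> L1 miss  d=D]

DIRTY = [3]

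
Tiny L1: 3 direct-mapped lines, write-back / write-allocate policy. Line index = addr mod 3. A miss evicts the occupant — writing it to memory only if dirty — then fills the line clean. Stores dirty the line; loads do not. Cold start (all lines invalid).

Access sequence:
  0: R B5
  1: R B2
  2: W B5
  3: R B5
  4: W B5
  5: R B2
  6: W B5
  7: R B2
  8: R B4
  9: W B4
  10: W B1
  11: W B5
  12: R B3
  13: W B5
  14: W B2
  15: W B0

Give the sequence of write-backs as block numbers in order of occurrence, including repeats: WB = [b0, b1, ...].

0: R B5 → L2 miss [-]
1: R B2 → L2 miss [-]
2: W B5 → L2 miss [D]
3: R B5 → L2 hit [D]
4: W B5 → L2 hit [D]
5: R B2 → L2 miss wb→B5 [-]
6: W B5 → L2 miss [D]
7: R B2 → L2 miss wb→B5 [-]
8: R B4 → L1 miss [-]
9: W B4 → L1 hit [D]
10: W B1 → L1 miss wb→B4 [D]
11: W B5 → L2 miss [D]
12: R B3 → L0 miss [-]
13: W B5 → L2 hit [D]
14: W B2 → L2 miss wb→B5 [D]
15: W B0 → L0 miss [D]

WB = [5, 5, 4, 5]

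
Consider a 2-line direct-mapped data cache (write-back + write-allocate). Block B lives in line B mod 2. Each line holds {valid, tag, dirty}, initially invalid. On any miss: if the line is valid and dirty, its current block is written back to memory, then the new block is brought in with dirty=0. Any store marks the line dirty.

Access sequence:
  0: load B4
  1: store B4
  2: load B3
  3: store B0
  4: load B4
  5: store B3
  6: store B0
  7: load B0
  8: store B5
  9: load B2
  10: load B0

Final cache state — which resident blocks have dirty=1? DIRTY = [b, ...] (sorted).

DIRTY = [5]

0: R B4 → L0 miss [-]
1: W B4 → L0 hit [D]
2: R B3 → L1 miss [-]
3: W B0 → L0 miss wb→B4 [D]
4: R B4 → L0 miss wb→B0 [-]
5: W B3 → L1 hit [D]
6: W B0 → L0 miss [D]
7: R B0 → L0 hit [D]
8: W B5 → L1 miss wb→B3 [D]
9: R B2 → L0 miss wb→B0 [-]
10: R B0 → L0 miss [-]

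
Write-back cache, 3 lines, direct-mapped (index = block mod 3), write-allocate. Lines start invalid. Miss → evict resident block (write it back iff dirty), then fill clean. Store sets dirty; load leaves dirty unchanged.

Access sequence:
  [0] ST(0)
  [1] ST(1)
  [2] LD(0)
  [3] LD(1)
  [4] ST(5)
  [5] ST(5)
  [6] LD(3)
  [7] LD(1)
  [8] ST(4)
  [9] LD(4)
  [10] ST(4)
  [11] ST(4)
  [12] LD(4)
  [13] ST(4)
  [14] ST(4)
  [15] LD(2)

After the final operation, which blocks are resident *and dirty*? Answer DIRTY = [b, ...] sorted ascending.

DIRTY = [4]

0: W B0 -> L0 miss  d=D]
1: W B1 -> L1 miss  d=D]
2: R B0 -> L0 hit  d=D]
3: R B1 -> L1 hit  d=D]
4: W B5 -> L2 miss  d=D]
5: W B5 -> L2 hit  d=D]
6: R B3 -> L0 miss wb->B0  d=-]
7: R B1 -> L1 hit  d=D]
8: W B4 -> L1 miss wb->B1  d=D]
9: R B4 -> L1 hit  d=D]
10: W B4 -> L1 hit  d=D]
11: W B4 -> L1 hit  d=D]
12: R B4 -> L1 hit  d=D]
13: W B4 -> L1 hit  d=D]
14: W B4 -> L1 hit  d=D]
15: R B2 -> L2 miss wb->B5  d=-]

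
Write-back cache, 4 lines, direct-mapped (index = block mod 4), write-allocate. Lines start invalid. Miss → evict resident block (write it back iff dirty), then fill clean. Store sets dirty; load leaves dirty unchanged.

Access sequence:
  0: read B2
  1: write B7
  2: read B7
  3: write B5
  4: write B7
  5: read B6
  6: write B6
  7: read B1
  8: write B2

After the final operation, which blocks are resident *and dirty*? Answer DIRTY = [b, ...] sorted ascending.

0: R B2 → L2 miss [-]
1: W B7 → L3 miss [D]
2: R B7 → L3 hit [D]
3: W B5 → L1 miss [D]
4: W B7 → L3 hit [D]
5: R B6 → L2 miss [-]
6: W B6 → L2 hit [D]
7: R B1 → L1 miss wb→B5 [-]
8: W B2 → L2 miss wb→B6 [D]

DIRTY = [2, 7]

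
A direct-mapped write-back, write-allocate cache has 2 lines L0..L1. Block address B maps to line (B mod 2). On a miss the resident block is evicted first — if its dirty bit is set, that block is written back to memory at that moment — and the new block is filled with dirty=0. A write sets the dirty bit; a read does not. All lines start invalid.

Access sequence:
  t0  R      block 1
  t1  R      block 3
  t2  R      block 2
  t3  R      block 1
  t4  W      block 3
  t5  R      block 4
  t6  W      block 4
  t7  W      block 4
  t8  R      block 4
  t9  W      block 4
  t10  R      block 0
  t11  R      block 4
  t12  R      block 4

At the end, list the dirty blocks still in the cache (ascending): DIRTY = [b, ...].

DIRTY = [3]

0: R B1 -> L1 miss  d=-]
1: R B3 -> L1 miss  d=-]
2: R B2 -> L0 miss  d=-]
3: R B1 -> L1 miss  d=-]
4: W B3 -> L1 miss  d=D]
5: R B4 -> L0 miss  d=-]
6: W B4 -> L0 hit  d=D]
7: W B4 -> L0 hit  d=D]
8: R B4 -> L0 hit  d=D]
9: W B4 -> L0 hit  d=D]
10: R B0 -> L0 miss wb->B4  d=-]
11: R B4 -> L0 miss  d=-]
12: R B4 -> L0 hit  d=-]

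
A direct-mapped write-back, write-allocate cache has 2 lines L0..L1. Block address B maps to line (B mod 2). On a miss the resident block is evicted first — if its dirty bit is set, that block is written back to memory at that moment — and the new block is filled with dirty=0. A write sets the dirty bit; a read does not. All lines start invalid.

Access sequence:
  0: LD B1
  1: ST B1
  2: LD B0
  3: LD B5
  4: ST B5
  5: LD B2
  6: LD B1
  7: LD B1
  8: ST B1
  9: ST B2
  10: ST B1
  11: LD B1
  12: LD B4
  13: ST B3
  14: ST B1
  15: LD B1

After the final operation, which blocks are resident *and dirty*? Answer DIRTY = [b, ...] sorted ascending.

DIRTY = [1]

  0 | R B1 → L1 miss [-]
  1 | W B1 → L1 hit [D]
  2 | R B0 → L0 miss [-]
  3 | R B5 → L1 miss wb→B1 [-]
  4 | W B5 → L1 hit [D]
  5 | R B2 → L0 miss [-]
  6 | R B1 → L1 miss wb→B5 [-]
  7 | R B1 → L1 hit [-]
  8 | W B1 → L1 hit [D]
  9 | W B2 → L0 hit [D]
  10 | W B1 → L1 hit [D]
  11 | R B1 → L1 hit [D]
  12 | R B4 → L0 miss wb→B2 [-]
  13 | W B3 → L1 miss wb→B1 [D]
  14 | W B1 → L1 miss wb→B3 [D]
  15 | R B1 → L1 hit [D]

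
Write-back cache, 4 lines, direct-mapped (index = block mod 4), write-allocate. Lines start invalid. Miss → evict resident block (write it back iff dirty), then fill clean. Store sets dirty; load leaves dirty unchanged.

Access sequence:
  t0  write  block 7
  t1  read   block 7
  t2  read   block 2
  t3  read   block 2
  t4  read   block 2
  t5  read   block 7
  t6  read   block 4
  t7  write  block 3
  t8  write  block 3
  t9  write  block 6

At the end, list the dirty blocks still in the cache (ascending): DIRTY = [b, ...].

0: W B7 → L3 miss [D]
1: R B7 → L3 hit [D]
2: R B2 → L2 miss [-]
3: R B2 → L2 hit [-]
4: R B2 → L2 hit [-]
5: R B7 → L3 hit [D]
6: R B4 → L0 miss [-]
7: W B3 → L3 miss wb→B7 [D]
8: W B3 → L3 hit [D]
9: W B6 → L2 miss [D]

DIRTY = [3, 6]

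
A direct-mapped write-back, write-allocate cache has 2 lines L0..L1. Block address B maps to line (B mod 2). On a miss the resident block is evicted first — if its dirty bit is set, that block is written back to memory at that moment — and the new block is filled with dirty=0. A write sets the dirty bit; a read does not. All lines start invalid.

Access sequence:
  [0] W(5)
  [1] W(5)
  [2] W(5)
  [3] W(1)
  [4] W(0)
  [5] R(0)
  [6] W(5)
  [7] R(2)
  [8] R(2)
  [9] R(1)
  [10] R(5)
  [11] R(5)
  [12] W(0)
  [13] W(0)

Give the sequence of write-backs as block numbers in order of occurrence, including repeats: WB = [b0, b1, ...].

  0 | W B5 → L1 miss [D]
  1 | W B5 → L1 hit [D]
  2 | W B5 → L1 hit [D]
  3 | W B1 → L1 miss wb→B5 [D]
  4 | W B0 → L0 miss [D]
  5 | R B0 → L0 hit [D]
  6 | W B5 → L1 miss wb→B1 [D]
  7 | R B2 → L0 miss wb→B0 [-]
  8 | R B2 → L0 hit [-]
  9 | R B1 → L1 miss wb→B5 [-]
  10 | R B5 → L1 miss [-]
  11 | R B5 → L1 hit [-]
  12 | W B0 → L0 miss [D]
  13 | W B0 → L0 hit [D]

WB = [5, 1, 0, 5]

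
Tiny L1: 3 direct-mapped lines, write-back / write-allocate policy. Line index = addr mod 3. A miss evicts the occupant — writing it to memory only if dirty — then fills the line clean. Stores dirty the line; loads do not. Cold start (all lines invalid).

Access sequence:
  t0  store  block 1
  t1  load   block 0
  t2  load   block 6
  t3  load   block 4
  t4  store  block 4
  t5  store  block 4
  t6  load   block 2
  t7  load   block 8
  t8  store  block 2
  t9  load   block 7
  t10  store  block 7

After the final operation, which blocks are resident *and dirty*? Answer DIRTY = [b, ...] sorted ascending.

DIRTY = [2, 7]

0: W B1 -> L1 miss  d=D]
1: R B0 -> L0 miss  d=-]
2: R B6 -> L0 miss  d=-]
3: R B4 -> L1 miss wb->B1  d=-]
4: W B4 -> L1 hit  d=D]
5: W B4 -> L1 hit  d=D]
6: R B2 -> L2 miss  d=-]
7: R B8 -> L2 miss  d=-]
8: W B2 -> L2 miss  d=D]
9: R B7 -> L1 miss wb->B4  d=-]
10: W B7 -> L1 hit  d=D]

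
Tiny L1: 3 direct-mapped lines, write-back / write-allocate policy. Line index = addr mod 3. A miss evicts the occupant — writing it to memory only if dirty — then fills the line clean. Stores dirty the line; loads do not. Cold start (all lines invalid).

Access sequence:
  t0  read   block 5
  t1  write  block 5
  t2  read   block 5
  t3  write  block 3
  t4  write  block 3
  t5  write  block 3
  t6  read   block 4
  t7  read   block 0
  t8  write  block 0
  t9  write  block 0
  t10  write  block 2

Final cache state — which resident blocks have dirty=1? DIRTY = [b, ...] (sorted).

DIRTY = [0, 2]

  0 | R B5 → L2 miss [-]
  1 | W B5 → L2 hit [D]
  2 | R B5 → L2 hit [D]
  3 | W B3 → L0 miss [D]
  4 | W B3 → L0 hit [D]
  5 | W B3 → L0 hit [D]
  6 | R B4 → L1 miss [-]
  7 | R B0 → L0 miss wb→B3 [-]
  8 | W B0 → L0 hit [D]
  9 | W B0 → L0 hit [D]
  10 | W B2 → L2 miss wb→B5 [D]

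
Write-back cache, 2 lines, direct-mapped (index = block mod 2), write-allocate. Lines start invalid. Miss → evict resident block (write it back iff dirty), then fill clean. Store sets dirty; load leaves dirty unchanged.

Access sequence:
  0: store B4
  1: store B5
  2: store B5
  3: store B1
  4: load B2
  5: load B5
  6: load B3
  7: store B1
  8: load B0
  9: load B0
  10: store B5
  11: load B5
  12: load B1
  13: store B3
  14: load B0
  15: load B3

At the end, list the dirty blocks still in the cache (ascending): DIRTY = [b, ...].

0: W B4 -> L0 miss  d=D]
1: W B5 -> L1 miss  d=D]
2: W B5 -> L1 hit  d=D]
3: W B1 -> L1 miss wb->B5  d=D]
4: R B2 -> L0 miss wb->B4  d=-]
5: R B5 -> L1 miss wb->B1  d=-]
6: R B3 -> L1 miss  d=-]
7: W B1 -> L1 miss  d=D]
8: R B0 -> L0 miss  d=-]
9: R B0 -> L0 hit  d=-]
10: W B5 -> L1 miss wb->B1  d=D]
11: R B5 -> L1 hit  d=D]
12: R B1 -> L1 miss wb->B5  d=-]
13: W B3 -> L1 miss  d=D]
14: R B0 -> L0 hit  d=-]
15: R B3 -> L1 hit  d=D]

DIRTY = [3]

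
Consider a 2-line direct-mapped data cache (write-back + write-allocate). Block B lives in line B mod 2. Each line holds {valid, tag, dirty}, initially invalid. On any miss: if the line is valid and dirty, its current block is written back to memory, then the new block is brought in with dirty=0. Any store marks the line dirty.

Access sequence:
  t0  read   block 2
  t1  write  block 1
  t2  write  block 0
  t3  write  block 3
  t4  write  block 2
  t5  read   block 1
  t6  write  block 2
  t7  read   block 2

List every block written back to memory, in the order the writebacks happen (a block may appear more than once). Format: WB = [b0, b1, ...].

  0 | R B2 → L0 miss [-]
  1 | W B1 → L1 miss [D]
  2 | W B0 → L0 miss [D]
  3 | W B3 → L1 miss wb→B1 [D]
  4 | W B2 → L0 miss wb→B0 [D]
  5 | R B1 → L1 miss wb→B3 [-]
  6 | W B2 → L0 hit [D]
  7 | R B2 → L0 hit [D]

WB = [1, 0, 3]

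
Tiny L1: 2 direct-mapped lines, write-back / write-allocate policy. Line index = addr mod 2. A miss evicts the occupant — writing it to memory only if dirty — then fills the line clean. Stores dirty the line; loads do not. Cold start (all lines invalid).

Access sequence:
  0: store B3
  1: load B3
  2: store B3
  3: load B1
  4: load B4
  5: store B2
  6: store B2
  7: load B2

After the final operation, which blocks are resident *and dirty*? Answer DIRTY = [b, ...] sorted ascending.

DIRTY = [2]

  0 | W B3 → L1 miss [D]
  1 | R B3 → L1 hit [D]
  2 | W B3 → L1 hit [D]
  3 | R B1 → L1 miss wb→B3 [-]
  4 | R B4 → L0 miss [-]
  5 | W B2 → L0 miss [D]
  6 | W B2 → L0 hit [D]
  7 | R B2 → L0 hit [D]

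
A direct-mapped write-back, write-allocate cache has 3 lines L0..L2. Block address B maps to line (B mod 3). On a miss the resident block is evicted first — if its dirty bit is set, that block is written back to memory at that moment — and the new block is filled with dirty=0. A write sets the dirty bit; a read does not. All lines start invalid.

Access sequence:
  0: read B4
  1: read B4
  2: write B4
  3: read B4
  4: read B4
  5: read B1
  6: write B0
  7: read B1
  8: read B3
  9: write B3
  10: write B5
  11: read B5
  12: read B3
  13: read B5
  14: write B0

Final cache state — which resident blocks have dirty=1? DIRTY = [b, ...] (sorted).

0: R B4 -> L1 miss  d=-]
1: R B4 -> L1 hit  d=-]
2: W B4 -> L1 hit  d=D]
3: R B4 -> L1 hit  d=D]
4: R B4 -> L1 hit  d=D]
5: R B1 -> L1 miss wb->B4  d=-]
6: W B0 -> L0 miss  d=D]
7: R B1 -> L1 hit  d=-]
8: R B3 -> L0 miss wb->B0  d=-]
9: W B3 -> L0 hit  d=D]
10: W B5 -> L2 miss  d=D]
11: R B5 -> L2 hit  d=D]
12: R B3 -> L0 hit  d=D]
13: R B5 -> L2 hit  d=D]
14: W B0 -> L0 miss wb->B3  d=D]

DIRTY = [0, 5]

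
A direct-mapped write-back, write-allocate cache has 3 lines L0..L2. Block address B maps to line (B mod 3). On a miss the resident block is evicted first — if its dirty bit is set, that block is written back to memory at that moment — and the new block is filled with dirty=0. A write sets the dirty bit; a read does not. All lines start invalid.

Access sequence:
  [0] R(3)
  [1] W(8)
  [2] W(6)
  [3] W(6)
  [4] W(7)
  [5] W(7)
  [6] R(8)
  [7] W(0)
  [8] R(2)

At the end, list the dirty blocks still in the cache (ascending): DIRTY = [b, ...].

DIRTY = [0, 7]

0: R B3 -> L0 miss  d=-]
1: W B8 -> L2 miss  d=D]
2: W B6 -> L0 miss  d=D]
3: W B6 -> L0 hit  d=D]
4: W B7 -> L1 miss  d=D]
5: W B7 -> L1 hit  d=D]
6: R B8 -> L2 hit  d=D]
7: W B0 -> L0 miss wb->B6  d=D]
8: R B2 -> L2 miss wb->B8  d=-]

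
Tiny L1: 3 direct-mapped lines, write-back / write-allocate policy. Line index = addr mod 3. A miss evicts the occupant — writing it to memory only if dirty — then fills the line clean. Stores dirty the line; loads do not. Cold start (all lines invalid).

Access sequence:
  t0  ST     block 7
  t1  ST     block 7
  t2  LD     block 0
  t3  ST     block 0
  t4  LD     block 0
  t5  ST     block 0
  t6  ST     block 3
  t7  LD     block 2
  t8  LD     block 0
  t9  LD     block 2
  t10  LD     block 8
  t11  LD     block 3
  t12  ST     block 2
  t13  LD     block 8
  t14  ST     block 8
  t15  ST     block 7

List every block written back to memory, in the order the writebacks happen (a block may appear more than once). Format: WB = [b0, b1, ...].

WB = [0, 3, 2]

  0 | W B7 → L1 miss [D]
  1 | W B7 → L1 hit [D]
  2 | R B0 → L0 miss [-]
  3 | W B0 → L0 hit [D]
  4 | R B0 → L0 hit [D]
  5 | W B0 → L0 hit [D]
  6 | W B3 → L0 miss wb→B0 [D]
  7 | R B2 → L2 miss [-]
  8 | R B0 → L0 miss wb→B3 [-]
  9 | R B2 → L2 hit [-]
  10 | R B8 → L2 miss [-]
  11 | R B3 → L0 miss [-]
  12 | W B2 → L2 miss [D]
  13 | R B8 → L2 miss wb→B2 [-]
  14 | W B8 → L2 hit [D]
  15 | W B7 → L1 hit [D]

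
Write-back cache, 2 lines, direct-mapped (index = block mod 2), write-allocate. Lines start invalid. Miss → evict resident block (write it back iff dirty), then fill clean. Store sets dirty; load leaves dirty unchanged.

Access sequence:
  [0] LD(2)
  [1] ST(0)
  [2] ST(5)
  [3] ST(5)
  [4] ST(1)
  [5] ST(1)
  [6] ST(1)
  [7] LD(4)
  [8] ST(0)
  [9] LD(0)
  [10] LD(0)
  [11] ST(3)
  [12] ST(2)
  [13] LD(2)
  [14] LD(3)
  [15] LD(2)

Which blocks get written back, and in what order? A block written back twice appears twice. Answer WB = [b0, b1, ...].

  0 | R B2 → L0 miss [-]
  1 | W B0 → L0 miss [D]
  2 | W B5 → L1 miss [D]
  3 | W B5 → L1 hit [D]
  4 | W B1 → L1 miss wb→B5 [D]
  5 | W B1 → L1 hit [D]
  6 | W B1 → L1 hit [D]
  7 | R B4 → L0 miss wb→B0 [-]
  8 | W B0 → L0 miss [D]
  9 | R B0 → L0 hit [D]
  10 | R B0 → L0 hit [D]
  11 | W B3 → L1 miss wb→B1 [D]
  12 | W B2 → L0 miss wb→B0 [D]
  13 | R B2 → L0 hit [D]
  14 | R B3 → L1 hit [D]
  15 | R B2 → L0 hit [D]

WB = [5, 0, 1, 0]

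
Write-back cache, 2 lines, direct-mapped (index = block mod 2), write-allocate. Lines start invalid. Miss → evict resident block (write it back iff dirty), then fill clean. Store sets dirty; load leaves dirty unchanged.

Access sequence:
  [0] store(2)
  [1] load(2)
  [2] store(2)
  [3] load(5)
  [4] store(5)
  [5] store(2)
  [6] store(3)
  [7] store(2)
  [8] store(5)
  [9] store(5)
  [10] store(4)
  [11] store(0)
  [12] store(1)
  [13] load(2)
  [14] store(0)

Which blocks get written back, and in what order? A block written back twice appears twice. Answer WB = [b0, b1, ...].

WB = [5, 3, 2, 4, 5, 0]

0: W B2 → L0 miss [D]
1: R B2 → L0 hit [D]
2: W B2 → L0 hit [D]
3: R B5 → L1 miss [-]
4: W B5 → L1 hit [D]
5: W B2 → L0 hit [D]
6: W B3 → L1 miss wb→B5 [D]
7: W B2 → L0 hit [D]
8: W B5 → L1 miss wb→B3 [D]
9: W B5 → L1 hit [D]
10: W B4 → L0 miss wb→B2 [D]
11: W B0 → L0 miss wb→B4 [D]
12: W B1 → L1 miss wb→B5 [D]
13: R B2 → L0 miss wb→B0 [-]
14: W B0 → L0 miss [D]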